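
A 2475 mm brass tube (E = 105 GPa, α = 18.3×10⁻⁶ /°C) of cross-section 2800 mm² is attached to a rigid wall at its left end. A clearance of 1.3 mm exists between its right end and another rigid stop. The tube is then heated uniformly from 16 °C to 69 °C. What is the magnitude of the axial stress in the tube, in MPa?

σ ≈ 46.7 MPa (compressive)

Free thermal elongation = αΔT L = 18.3×10⁻⁶ × 53 × 2475 = 2.401 mm.
After closing the 1.3 mm clearance, 2.401 − 1.3 = 1.101 mm of expansion remains to be suppressed by the wall.
So σ = E(δ_free − g)/L = 105×10³ × 1.101/2475 = 46.69 MPa.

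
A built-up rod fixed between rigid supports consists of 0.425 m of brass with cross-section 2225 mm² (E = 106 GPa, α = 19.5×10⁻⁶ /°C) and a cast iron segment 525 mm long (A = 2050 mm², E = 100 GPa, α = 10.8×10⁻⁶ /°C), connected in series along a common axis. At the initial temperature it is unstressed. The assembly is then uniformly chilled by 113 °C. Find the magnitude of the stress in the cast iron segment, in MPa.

σ ≈ 176 MPa (tensile)

With the walls removed the bar would change length by δ_free = Σ αᵢΔT Lᵢ = 19.5×10⁻⁶×113×425 + 10.8×10⁻⁶×113×525 = 1.577 mm.
The rigid supports impose zero overall length change; the single axial force P common to all segments must satisfy P Σ Lᵢ/(AᵢEᵢ) = δ_free.
The series flexibility is Σ Lᵢ/(AᵢEᵢ) = 425/(2225×106×10³) + 525/(2050×100×10³) = 4.363×10⁻⁶ mm/N.
So P = 1.577 / 4.363×10⁻⁶ = 361.5 kN, tensile.
σ_{cast iron} = P / A = 361500 / 2050 = 176.3 MPa.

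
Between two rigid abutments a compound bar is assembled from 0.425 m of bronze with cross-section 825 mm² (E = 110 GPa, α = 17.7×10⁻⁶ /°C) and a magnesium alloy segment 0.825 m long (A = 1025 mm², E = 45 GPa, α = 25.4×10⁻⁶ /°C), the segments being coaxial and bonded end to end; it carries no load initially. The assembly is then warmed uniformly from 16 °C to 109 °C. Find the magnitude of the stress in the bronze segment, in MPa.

σ ≈ 142 MPa (compressive)

If the supports were absent, the total length change would be Σ αᵢΔT Lᵢ = 17.7×10⁻⁶×93×425 + 25.4×10⁻⁶×93×825 = 2.648 mm.
Since the ends are fixed, an axial force P builds up, equal in every segment, with P · Σ Lᵢ/(AᵢEᵢ) = δ_free.
Σ Lᵢ/(AᵢEᵢ) = 425/(825×110×10³) + 825/(1025×45×10³) = 2.257×10⁻⁵ mm/N.
Hence P = δ_free / Σ(L/AE) = 2.648/2.257×10⁻⁵ = 117.3 kN (compressive).
σ_{bronze} = P / A = 117300 / 825 = 142.2 MPa.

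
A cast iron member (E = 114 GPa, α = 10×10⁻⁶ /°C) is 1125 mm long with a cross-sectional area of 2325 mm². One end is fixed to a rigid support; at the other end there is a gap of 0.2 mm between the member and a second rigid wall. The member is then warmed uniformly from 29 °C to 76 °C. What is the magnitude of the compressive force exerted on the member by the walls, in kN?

P ≈ 77.5 kN

If the wall were absent the member would grow by αΔT L = 10×10⁻⁶ × 47 × 1125 = 0.5287 mm.
The gap closes (δ_free > 0.2 mm) and the wall then resists a further 0.5287 − 0.2 = 0.3287 mm of expansion.
Compatibility: PL/(AE) = 0.3287 mm, so σ = P/A = E × (0.3287/1125) = 33.31 MPa.
Force on the wall = σA = 33.31 × 2325 mm² = 77.45 kN.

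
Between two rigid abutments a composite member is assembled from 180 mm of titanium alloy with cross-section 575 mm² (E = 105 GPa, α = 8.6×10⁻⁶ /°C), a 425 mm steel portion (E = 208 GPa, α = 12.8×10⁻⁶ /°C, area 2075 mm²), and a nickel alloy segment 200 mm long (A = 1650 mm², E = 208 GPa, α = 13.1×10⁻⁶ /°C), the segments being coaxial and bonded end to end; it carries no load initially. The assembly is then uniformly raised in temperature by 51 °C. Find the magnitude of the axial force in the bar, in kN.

P ≈ 108 kN (compressive)

Free thermal expansion of the whole bar: Σ αᵢΔT Lᵢ = 8.6×10⁻⁶×51×180 + 12.8×10⁻⁶×51×425 + 13.1×10⁻⁶×51×200 = 0.49 mm.
Since the ends are fixed, an axial force P builds up, equal in every segment, with P · Σ Lᵢ/(AᵢEᵢ) = δ_free.
Σ Lᵢ/(AᵢEᵢ) = 180/(575×105×10³) + 425/(2075×208×10³) + 200/(1650×208×10³) = 4.549×10⁻⁶ mm/N.
P = 0.49 / 4.549×10⁻⁶ = 107700 N = 107.7 kN, compressive.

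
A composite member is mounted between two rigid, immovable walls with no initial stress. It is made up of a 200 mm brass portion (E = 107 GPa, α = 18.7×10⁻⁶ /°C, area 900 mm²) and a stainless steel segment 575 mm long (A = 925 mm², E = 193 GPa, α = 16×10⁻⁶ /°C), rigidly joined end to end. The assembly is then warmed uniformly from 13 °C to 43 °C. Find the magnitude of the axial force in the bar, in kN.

With the walls removed the bar would change length by δ_free = Σ αᵢΔT Lᵢ = 18.7×10⁻⁶×30×200 + 16×10⁻⁶×30×575 = 0.3882 mm.
Since the ends are fixed, an axial force P builds up, equal in every segment, with P · Σ Lᵢ/(AᵢEᵢ) = δ_free.
The series flexibility is Σ Lᵢ/(AᵢEᵢ) = 200/(900×107×10³) + 575/(925×193×10³) = 5.298×10⁻⁶ mm/N.
Hence P = δ_free / Σ(L/AE) = 0.3882/5.298×10⁻⁶ = 73.28 kN (compressive).

P ≈ 73.3 kN (compressive)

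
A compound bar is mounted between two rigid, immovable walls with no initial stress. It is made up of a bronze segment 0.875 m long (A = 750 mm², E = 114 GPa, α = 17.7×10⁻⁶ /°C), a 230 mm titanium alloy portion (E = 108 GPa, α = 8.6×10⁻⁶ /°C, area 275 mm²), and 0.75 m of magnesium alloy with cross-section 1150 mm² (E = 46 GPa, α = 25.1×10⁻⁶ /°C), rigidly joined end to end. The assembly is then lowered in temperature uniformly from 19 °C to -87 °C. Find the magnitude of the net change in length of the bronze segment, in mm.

|ΔL| ≈ 0.417 mm

Free thermal contraction of the whole bar: Σ αᵢΔT Lᵢ = 17.7×10⁻⁶×106×875 + 8.6×10⁻⁶×106×230 + 25.1×10⁻⁶×106×750 = 3.847 mm.
Since the ends are fixed, an axial force P builds up, equal in every segment, with P · Σ Lᵢ/(AᵢEᵢ) = δ_free.
Σ Lᵢ/(AᵢEᵢ) = 875/(750×114×10³) + 230/(275×108×10³) + 750/(1150×46×10³) = 3.216×10⁻⁵ mm/N.
Hence P = δ_free / Σ(L/AE) = 3.847/3.216×10⁻⁵ = 119.6 kN (tensile).
For the bronze segment, free thermal change = 17.7×10⁻⁶×106×875 = 1.642 mm and elastic change from P = 119600×875/(750×114×10³) = 1.224 mm; these oppose, so the net change is 0.417 mm (segment shortens).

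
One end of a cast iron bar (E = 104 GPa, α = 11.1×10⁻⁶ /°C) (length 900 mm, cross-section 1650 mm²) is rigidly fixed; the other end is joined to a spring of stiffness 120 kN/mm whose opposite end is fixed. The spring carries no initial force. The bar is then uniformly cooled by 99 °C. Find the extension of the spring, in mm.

Free thermal contraction: δ_free = αΔT L = 11.1×10⁻⁶ × 99 × 900 = 0.989 mm.
With a force P in the spring, the elastic change of the bar is PL/(AE) and that of the spring is P/k; compatibility requires their sum to equal δ_free.
P [ L/(AE) + 1/k ] = δ_free → P [ 900/(1650×104×10³) + 1/(120×10³) ] = 0.989.
P = 0.989 / 1.358×10⁻⁵ = 72840 N.
Spring extension = P/k = 72840/(120×10³) = 0.607 mm.

δ ≈ 0.607 mm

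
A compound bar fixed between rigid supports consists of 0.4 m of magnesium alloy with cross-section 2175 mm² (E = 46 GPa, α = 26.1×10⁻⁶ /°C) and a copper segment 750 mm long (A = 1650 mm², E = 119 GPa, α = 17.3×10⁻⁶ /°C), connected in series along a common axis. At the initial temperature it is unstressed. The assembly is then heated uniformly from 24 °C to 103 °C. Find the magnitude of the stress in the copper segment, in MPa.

σ ≈ 143 MPa (compressive)

Free thermal expansion of the whole bar: Σ αᵢΔT Lᵢ = 26.1×10⁻⁶×79×400 + 17.3×10⁻⁶×79×750 = 1.85 mm.
The rigid supports impose zero overall length change; the single axial force P common to all segments must satisfy P Σ Lᵢ/(AᵢEᵢ) = δ_free.
The series flexibility is Σ Lᵢ/(AᵢEᵢ) = 400/(2175×46×10³) + 750/(1650×119×10³) = 7.818×10⁻⁶ mm/N.
So P = 1.85 / 7.818×10⁻⁶ = 236.6 kN, compressive.
σ_{copper} = P / A = 236600 / 1650 = 143.4 MPa.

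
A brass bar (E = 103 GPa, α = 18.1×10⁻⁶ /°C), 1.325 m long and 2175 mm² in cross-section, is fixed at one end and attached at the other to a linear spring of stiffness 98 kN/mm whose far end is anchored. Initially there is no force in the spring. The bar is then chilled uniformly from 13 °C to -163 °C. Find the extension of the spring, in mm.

δ ≈ 2.67 mm

If the spring were absent the bar would shorten by αΔT L = 18.1×10⁻⁶ × 176 × 1325 = 4.221 mm.
With a force P in the spring, the elastic change of the bar is PL/(AE) and that of the spring is P/k; compatibility requires their sum to equal δ_free.
P [ L/(AE) + 1/k ] = δ_free → P [ 1325/(2175×103×10³) + 1/(98×10³) ] = 4.221.
P = 4.221 / 1.612×10⁻⁵ = 261900 N.
Spring extension = P/k = 261900/(98×10³) = 2.672 mm.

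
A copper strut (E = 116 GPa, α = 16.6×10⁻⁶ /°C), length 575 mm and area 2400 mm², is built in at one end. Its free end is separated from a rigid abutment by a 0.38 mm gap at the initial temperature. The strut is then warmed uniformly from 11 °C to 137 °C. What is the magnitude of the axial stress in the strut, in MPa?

σ ≈ 166 MPa (compressive)

If the wall were absent the strut would grow by αΔT L = 16.6×10⁻⁶ × 126 × 575 = 1.203 mm.
The gap closes (δ_free > 0.38 mm) and the wall then resists a further 1.203 − 0.38 = 0.8227 mm of expansion.
Compatibility: PL/(AE) = 0.8227 mm, so σ = P/A = E × (0.8227/575) = 166 MPa.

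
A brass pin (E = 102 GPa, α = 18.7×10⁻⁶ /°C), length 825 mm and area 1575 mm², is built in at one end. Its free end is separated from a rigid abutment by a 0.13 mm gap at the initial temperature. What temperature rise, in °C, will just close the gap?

Contact occurs when the free expansion equals the gap: αΔT L = 0.13 mm.
So ΔT = g/(αL) = 0.13/(18.7×10⁻⁶ × 825) = 8.427 °C.

ΔT ≈ 8.43 °C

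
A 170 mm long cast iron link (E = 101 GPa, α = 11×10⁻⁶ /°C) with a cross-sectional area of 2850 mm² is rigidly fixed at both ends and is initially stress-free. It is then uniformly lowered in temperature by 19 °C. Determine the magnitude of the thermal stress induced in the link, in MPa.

Because both ends are immovable the net strain is zero, and the suppressed thermal strain is αΔT = 11×10⁻⁶ × 19 = 209×10⁻⁶.
Hence σ = E·αΔT = 101×10³ × 209×10⁻⁶ = 21.11 MPa, tensile.

σ ≈ 21.1 MPa (tensile)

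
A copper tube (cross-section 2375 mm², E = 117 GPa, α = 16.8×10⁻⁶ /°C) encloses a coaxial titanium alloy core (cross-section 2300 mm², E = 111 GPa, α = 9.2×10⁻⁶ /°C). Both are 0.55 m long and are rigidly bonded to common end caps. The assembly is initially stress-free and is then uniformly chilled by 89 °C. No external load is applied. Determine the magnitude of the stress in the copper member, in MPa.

σ ≈ 37.9 MPa (tensile)

Both members must finish at the same length. With the larger α, the copper tends to over-contract; the plates restrain it, putting the copper in tension and the titanium alloy in compression. With no external load the two internal forces are equal and opposite, magnitude P.
Compatibility of the two members (thermal + elastic change equal): (α₁ − α₂)ΔT = P·[1/(A₁E₁) + 1/(A₂E₂)].
|α₁ − α₂|·ΔT = 7.6×10⁻⁶ × 89 = 0.0006764.
1/(A₁E₁) + 1/(A₂E₂) = 1/(2375×117×10³) + 1/(2300×111×10³) = 7.516×10⁻⁹ N⁻¹.
So P = 0.0006764 / 7.516×10⁻⁹ = 90 kN.
σ_{copper} = P/A₁ = 90000/2375 = 37.89 MPa, tensile.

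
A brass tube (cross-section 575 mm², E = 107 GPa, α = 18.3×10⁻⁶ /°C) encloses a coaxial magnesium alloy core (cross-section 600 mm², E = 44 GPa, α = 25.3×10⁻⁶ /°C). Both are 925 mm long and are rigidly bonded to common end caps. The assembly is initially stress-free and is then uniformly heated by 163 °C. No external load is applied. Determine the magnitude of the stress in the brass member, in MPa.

σ ≈ 36.7 MPa (tensile)

Equilibrium of a rigid end plate with no external load gives equal and opposite internal forces ±P in the two members. Since α_{magnesium alloy} > α_{brass}, heating drives the magnesium alloy into compression and the brass into tension.
Compatibility of the two members (thermal + elastic change equal): (α₁ − α₂)ΔT = P·[1/(A₁E₁) + 1/(A₂E₂)].
|α₁ − α₂|·ΔT = 7×10⁻⁶ × 163 = 0.001141.
1/(A₁E₁) + 1/(A₂E₂) = 1/(575×107×10³) + 1/(600×44×10³) = 5.413×10⁻⁸ N⁻¹.
P = 0.001141 / 5.413×10⁻⁸ = 21080 N = 21.08 kN.
σ_{brass} = P/A₁ = 21080/575 = 36.66 MPa, tensile.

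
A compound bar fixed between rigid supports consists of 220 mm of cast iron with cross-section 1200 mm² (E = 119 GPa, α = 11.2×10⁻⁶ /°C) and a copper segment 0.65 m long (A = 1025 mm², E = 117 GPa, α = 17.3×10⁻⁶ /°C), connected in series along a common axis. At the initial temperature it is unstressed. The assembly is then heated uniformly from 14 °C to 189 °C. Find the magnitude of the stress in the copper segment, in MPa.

σ ≈ 336 MPa (compressive)

If the supports were absent, the total length change would be Σ αᵢΔT Lᵢ = 11.2×10⁻⁶×175×220 + 17.3×10⁻⁶×175×650 = 2.399 mm.
The walls prevent any net length change, so an axial force P (same in every segment) develops. Compatibility: P · Σ Lᵢ/(AᵢEᵢ) = δ_free.
Σ Lᵢ/(AᵢEᵢ) = 220/(1200×119×10³) + 650/(1025×117×10³) = 6.961×10⁻⁶ mm/N.
P = 2.399 / 6.961×10⁻⁶ = 344700 N = 344.7 kN, compressive.
σ_{copper} = P / A = 344700 / 1025 = 336.3 MPa.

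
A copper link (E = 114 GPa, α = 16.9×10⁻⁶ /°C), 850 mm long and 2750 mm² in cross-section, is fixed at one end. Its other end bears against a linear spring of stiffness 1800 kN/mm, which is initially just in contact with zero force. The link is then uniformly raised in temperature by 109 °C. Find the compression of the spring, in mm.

Free thermal expansion: δ_free = αΔT L = 16.9×10⁻⁶ × 109 × 850 = 1.566 mm.
Let P be the compressive force at the spring. The link shortens elastically by PL/(AE) and the spring compresses by P/k; together these equal δ_free.
P [ L/(AE) + 1/k ] = δ_free → P [ 850/(2750×114×10³) + 1/(1800×10³) ] = 1.566.
P = 1.566 / 3.267×10⁻⁶ = 479300 N.
Spring compression = P/k = 479300/(1800×10³) = 0.2663 mm.

δ ≈ 0.266 mm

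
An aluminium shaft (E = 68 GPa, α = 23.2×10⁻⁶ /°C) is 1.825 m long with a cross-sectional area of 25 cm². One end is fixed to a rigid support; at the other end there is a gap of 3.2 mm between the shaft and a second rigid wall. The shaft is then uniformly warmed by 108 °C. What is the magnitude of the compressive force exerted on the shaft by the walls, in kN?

Unrestrained expansion: δ_free = αΔT L = 23.2×10⁻⁶ × 108 × 1825 = 4.573 mm.
This exceeds the 3.2 mm gap, so the wall pushes back. The portion of expansion that must be recovered elastically is δ_free − gap = 4.573 − 3.2 = 1.373 mm.
That suppressed elongation corresponds to σ = E·Δ/L = 68×10³ × 1.373/1825 = 51.15 MPa.
P = σA = 51.15 × 2500 = 127.9 kN.

P ≈ 128 kN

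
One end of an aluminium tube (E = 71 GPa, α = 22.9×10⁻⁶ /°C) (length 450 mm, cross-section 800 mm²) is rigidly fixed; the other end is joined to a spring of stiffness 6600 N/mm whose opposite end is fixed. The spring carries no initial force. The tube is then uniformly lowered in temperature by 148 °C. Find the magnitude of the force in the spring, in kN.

P ≈ 9.57 kN

If the spring were absent the tube would shorten by αΔT L = 22.9×10⁻⁶ × 148 × 450 = 1.525 mm.
Let P be the tensile force in the spring. The tube extends elastically by PL/(AE) and the spring stretches by P/k; together these equal δ_free.
P [ L/(AE) + 1/k ] = δ_free → P [ 450/(800×71×10³) + 1/(6600) ] = 1.525.
P = 1.525 / 0.0001594 = 9566 N.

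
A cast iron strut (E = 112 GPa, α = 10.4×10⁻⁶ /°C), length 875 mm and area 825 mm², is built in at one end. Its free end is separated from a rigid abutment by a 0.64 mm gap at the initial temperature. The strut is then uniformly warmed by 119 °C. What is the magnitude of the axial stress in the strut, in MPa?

Unrestrained expansion: δ_free = αΔT L = 10.4×10⁻⁶ × 119 × 875 = 1.083 mm.
This exceeds the 0.64 mm gap, so the wall pushes back. The portion of expansion that must be recovered elastically is δ_free − gap = 1.083 − 0.64 = 0.4429 mm.
That suppressed elongation corresponds to σ = E·Δ/L = 112×10³ × 0.4429/875 = 56.69 MPa.

σ ≈ 56.7 MPa (compressive)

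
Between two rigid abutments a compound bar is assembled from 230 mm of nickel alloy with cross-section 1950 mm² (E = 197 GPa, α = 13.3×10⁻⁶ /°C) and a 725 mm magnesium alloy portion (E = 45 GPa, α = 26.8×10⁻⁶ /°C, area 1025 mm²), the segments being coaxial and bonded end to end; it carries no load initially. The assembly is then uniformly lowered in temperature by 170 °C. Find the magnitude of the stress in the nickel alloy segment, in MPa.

If the supports were absent, the total length change would be Σ αᵢΔT Lᵢ = 13.3×10⁻⁶×170×230 + 26.8×10⁻⁶×170×725 = 3.823 mm.
The walls prevent any net length change, so an axial force P (same in every segment) develops. Compatibility: P · Σ Lᵢ/(AᵢEᵢ) = δ_free.
Σ Lᵢ/(AᵢEᵢ) = 230/(1950×197×10³) + 725/(1025×45×10³) = 1.632×10⁻⁵ mm/N.
Hence P = δ_free / Σ(L/AE) = 3.823/1.632×10⁻⁵ = 234.3 kN (tensile).
σ_{nickel alloy} = P / A = 234300 / 1950 = 120.2 MPa.

σ ≈ 120 MPa (tensile)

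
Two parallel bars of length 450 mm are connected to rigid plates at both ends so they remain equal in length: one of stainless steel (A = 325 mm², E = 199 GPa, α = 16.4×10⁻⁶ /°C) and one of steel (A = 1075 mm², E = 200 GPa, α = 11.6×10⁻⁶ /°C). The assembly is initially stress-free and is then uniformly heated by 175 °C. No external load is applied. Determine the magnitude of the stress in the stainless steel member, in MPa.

σ ≈ 129 MPa (compressive)

Both members must finish at the same length. With the larger α, the stainless steel tends to over-expand; the plates restrain it, putting the stainless steel in compression and the steel in tension. With no external load the two internal forces are equal and opposite, magnitude P.
Setting the final lengths equal and cancelling L: (α₁ − α₂)ΔT = P/(A₁E₁) + P/(A₂E₂).
|α₁ − α₂|·ΔT = 4.8×10⁻⁶ × 175 = 0.00084.
1/(A₁E₁) + 1/(A₂E₂) = 1/(325×199×10³) + 1/(1075×200×10³) = 2.011×10⁻⁸ N⁻¹.
P = 0.00084 / 2.011×10⁻⁸ = 41760 N = 41.76 kN.
σ_{stainless steel} = P/A₁ = 41760/325 = 128.5 MPa, compressive.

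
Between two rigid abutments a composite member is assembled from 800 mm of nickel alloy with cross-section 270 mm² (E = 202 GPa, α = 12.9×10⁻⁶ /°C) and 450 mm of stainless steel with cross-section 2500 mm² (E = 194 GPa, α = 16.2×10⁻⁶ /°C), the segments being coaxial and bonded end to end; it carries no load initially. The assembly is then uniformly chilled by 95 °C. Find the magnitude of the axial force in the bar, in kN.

P ≈ 107 kN (tensile)

Free thermal contraction of the whole bar: Σ αᵢΔT Lᵢ = 12.9×10⁻⁶×95×800 + 16.2×10⁻⁶×95×450 = 1.673 mm.
The walls prevent any net length change, so an axial force P (same in every segment) develops. Compatibility: P · Σ Lᵢ/(AᵢEᵢ) = δ_free.
Σ Lᵢ/(AᵢEᵢ) = 800/(270×202×10³) + 450/(2500×194×10³) = 1.56×10⁻⁵ mm/N.
So P = 1.673 / 1.56×10⁻⁵ = 107.3 kN, tensile.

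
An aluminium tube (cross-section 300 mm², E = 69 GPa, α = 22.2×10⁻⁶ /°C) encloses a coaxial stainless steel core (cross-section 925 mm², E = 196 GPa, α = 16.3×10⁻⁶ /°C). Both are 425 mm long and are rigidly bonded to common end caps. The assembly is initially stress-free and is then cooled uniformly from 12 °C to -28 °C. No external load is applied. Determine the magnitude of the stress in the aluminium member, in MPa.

σ ≈ 14.6 MPa (tensile)

The aluminium has the larger α, so on cooling it would change length more than the stainless steel if both were free. The rigid plates force a common final length, so the aluminium is put into tension and the stainless steel into compression, with equal and opposite forces P (no external load).
Setting the final lengths equal and cancelling L: (α₁ − α₂)ΔT = P/(A₁E₁) + P/(A₂E₂).
|α₁ − α₂|·ΔT = 5.9×10⁻⁶ × 40 = 0.000236.
1/(A₁E₁) + 1/(A₂E₂) = 1/(300×69×10³) + 1/(925×196×10³) = 5.382×10⁻⁸ N⁻¹.
P = 0.000236 / 5.382×10⁻⁸ = 4385 N = 4.385 kN.
σ_{aluminium} = P/A₁ = 4385/300 = 14.62 MPa, tensile.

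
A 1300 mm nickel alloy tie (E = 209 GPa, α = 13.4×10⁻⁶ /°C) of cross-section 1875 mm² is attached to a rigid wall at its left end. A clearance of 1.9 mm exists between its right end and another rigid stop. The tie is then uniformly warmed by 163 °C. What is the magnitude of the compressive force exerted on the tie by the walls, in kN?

P ≈ 283 kN

Free thermal elongation = αΔT L = 13.4×10⁻⁶ × 163 × 1300 = 2.839 mm.
This exceeds the 1.9 mm gap, so the wall pushes back. The portion of expansion that must be recovered elastically is δ_free − gap = 2.839 − 1.9 = 0.9395 mm.
That suppressed elongation corresponds to σ = E·Δ/L = 209×10³ × 0.9395/1300 = 151 MPa.
Force on the wall = σA = 151 × 1875 mm² = 283.2 kN.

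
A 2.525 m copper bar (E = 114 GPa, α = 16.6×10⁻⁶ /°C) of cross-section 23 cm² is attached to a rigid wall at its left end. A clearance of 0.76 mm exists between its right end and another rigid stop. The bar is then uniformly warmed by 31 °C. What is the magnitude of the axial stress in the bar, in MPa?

σ ≈ 24.4 MPa (compressive)

Free thermal elongation = αΔT L = 16.6×10⁻⁶ × 31 × 2525 = 1.299 mm.
This exceeds the 0.76 mm gap, so the wall pushes back. The portion of expansion that must be recovered elastically is δ_free − gap = 1.299 − 0.76 = 0.5394 mm.
That suppressed elongation corresponds to σ = E·Δ/L = 114×10³ × 0.5394/2525 = 24.35 MPa.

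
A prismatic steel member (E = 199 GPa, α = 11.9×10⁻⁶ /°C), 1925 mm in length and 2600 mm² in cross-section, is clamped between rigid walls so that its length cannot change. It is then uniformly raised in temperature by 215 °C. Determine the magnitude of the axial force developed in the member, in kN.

With zero net strain, σ = E·αΔT = 199 GPa × 11.9×10⁻⁶ × 215 = 509.1 MPa.
P = AEαΔT = 2600 × 199×10³ × 11.9×10⁻⁶ × 215 = 1324 kN (compressive).

P ≈ 1320 kN (compressive)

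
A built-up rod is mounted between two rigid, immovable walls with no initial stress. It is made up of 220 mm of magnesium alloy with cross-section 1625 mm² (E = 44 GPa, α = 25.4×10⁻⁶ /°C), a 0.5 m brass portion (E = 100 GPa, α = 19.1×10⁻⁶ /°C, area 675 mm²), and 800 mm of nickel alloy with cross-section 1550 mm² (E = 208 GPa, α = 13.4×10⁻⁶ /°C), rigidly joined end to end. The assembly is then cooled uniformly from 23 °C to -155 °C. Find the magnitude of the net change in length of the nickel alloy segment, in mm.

Free thermal contraction of the whole bar: Σ αᵢΔT Lᵢ = 25.4×10⁻⁶×178×220 + 19.1×10⁻⁶×178×500 + 13.4×10⁻⁶×178×800 = 4.603 mm.
Since the ends are fixed, an axial force P builds up, equal in every segment, with P · Σ Lᵢ/(AᵢEᵢ) = δ_free.
Σ Lᵢ/(AᵢEᵢ) = 220/(1625×44×10³) + 500/(675×100×10³) + 800/(1550×208×10³) = 1.297×10⁻⁵ mm/N.
P = 4.603 / 1.297×10⁻⁵ = 355000 N = 355 kN, tensile.
For the nickel alloy segment, free thermal change = 13.4×10⁻⁶×178×800 = 1.908 mm and elastic change from P = 355000×800/(1550×208×10³) = 0.8809 mm; these oppose, so the net change is 1.03 mm (segment shortens).

|ΔL| ≈ 1.03 mm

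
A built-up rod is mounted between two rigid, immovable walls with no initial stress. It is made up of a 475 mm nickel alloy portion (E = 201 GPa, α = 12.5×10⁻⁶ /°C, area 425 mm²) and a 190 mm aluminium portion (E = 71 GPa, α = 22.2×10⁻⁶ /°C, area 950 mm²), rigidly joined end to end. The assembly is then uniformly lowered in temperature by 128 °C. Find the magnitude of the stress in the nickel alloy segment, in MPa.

With the walls removed the bar would change length by δ_free = Σ αᵢΔT Lᵢ = 12.5×10⁻⁶×128×475 + 22.2×10⁻⁶×128×190 = 1.3 mm.
Since the ends are fixed, an axial force P builds up, equal in every segment, with P · Σ Lᵢ/(AᵢEᵢ) = δ_free.
The series flexibility is Σ Lᵢ/(AᵢEᵢ) = 475/(425×201×10³) + 190/(950×71×10³) = 8.377×10⁻⁶ mm/N.
Hence P = δ_free / Σ(L/AE) = 1.3/8.377×10⁻⁶ = 155.2 kN (tensile).
σ_{nickel alloy} = P / A = 155200 / 425 = 365.1 MPa.

σ ≈ 365 MPa (tensile)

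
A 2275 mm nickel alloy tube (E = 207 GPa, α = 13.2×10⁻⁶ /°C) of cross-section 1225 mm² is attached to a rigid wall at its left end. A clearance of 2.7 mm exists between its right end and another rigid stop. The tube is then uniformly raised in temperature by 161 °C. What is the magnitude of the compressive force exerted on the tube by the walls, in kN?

Unrestrained expansion: δ_free = αΔT L = 13.2×10⁻⁶ × 161 × 2275 = 4.835 mm.
After closing the 2.7 mm clearance, 4.835 − 2.7 = 2.135 mm of expansion remains to be suppressed by the wall.
Compatibility: PL/(AE) = 2.135 mm, so σ = P/A = E × (2.135/2275) = 194.2 MPa.
Force on the wall = σA = 194.2 × 1225 mm² = 238 kN.

P ≈ 238 kN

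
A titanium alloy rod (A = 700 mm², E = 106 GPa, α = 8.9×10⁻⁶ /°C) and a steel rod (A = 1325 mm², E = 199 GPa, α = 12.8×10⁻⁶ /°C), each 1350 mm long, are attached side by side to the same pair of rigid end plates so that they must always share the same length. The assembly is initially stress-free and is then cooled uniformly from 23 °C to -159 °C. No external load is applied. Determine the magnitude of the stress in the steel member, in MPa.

σ ≈ 31 MPa (tensile)

The steel has the larger α, so on cooling it would change length more than the titanium alloy if both were free. The rigid plates force a common final length, so the steel is put into tension and the titanium alloy into compression, with equal and opposite forces P (no external load).
Equating the net (thermal + elastic) strains gives |α₁ − α₂|·ΔT = P·[1/(A₁E₁) + 1/(A₂E₂)].
|α₁ − α₂|·ΔT = 3.9×10⁻⁶ × 182 = 0.0007098.
1/(A₁E₁) + 1/(A₂E₂) = 1/(700×106×10³) + 1/(1325×199×10³) = 1.727×10⁻⁸ N⁻¹.
P = 0.0007098 / 1.727×10⁻⁸ = 41100 N = 41.1 kN.
σ_{steel} = P/A₂ = 41100/1325 = 31.02 MPa, tensile.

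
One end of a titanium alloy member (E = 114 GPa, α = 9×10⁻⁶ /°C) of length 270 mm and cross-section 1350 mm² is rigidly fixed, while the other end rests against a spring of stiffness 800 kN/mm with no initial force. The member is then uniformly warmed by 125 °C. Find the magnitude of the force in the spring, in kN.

P ≈ 101 kN

If the spring were absent the member would lengthen by αΔT L = 9×10⁻⁶ × 125 × 270 = 0.3038 mm.
With a force P in the spring, the elastic change of the member is PL/(AE) and that of the spring is P/k; compatibility requires their sum to equal δ_free.
So P = δ_free / [L/(AE) + 1/k] = 0.3038 / [ 270/(1350×114×10³) + 1/(800×10³) ].
P = 0.3038 / 3.004×10⁻⁶ = 101100 N.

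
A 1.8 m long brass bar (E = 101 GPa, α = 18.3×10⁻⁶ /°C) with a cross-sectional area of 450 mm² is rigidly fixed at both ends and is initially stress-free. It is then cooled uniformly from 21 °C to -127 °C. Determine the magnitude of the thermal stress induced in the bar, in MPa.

The supports are rigid, so the total axial strain is zero. The restrained thermal strain is ε = αΔT = 18.3×10⁻⁶ × 148 = 2708.4×10⁻⁶.
σ = EαΔT = 101×10³ × 18.3×10⁻⁶ × 148 = 273.5 MPa (tensile; the bar is trying to contract).

σ ≈ 274 MPa (tensile)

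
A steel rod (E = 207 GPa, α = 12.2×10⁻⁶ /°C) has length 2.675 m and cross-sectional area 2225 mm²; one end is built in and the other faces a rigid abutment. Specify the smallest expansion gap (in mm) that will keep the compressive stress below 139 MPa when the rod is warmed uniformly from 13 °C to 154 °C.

Free expansion if unrestrained: δ_free = αΔT L = 12.2×10⁻⁶ × 141 × 2675 = 4.602 mm.
A stress of 139 MPa corresponds to the wall pushing the rod back by σL/E = 139×2675/(207×10³) = 1.796 mm.
So the gap has to take up the difference, g_min = δ_free − σL/E = 4.602 − 1.796 = 2.805 mm.

g ≈ 2.81 mm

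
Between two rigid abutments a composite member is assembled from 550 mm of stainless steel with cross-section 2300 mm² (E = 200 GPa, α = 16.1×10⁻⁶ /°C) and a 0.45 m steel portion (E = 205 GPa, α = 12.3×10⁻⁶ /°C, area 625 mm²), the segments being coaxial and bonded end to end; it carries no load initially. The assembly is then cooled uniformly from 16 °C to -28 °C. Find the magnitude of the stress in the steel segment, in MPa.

σ ≈ 215 MPa (tensile)

If the supports were absent, the total length change would be Σ αᵢΔT Lᵢ = 16.1×10⁻⁶×44×550 + 12.3×10⁻⁶×44×450 = 0.6332 mm.
Since the ends are fixed, an axial force P builds up, equal in every segment, with P · Σ Lᵢ/(AᵢEᵢ) = δ_free.
The series flexibility is Σ Lᵢ/(AᵢEᵢ) = 550/(2300×200×10³) + 450/(625×205×10³) = 4.708×10⁻⁶ mm/N.
Hence P = δ_free / Σ(L/AE) = 0.6332/4.708×10⁻⁶ = 134.5 kN (tensile).
σ_{steel} = P / A = 134500 / 625 = 215.2 MPa.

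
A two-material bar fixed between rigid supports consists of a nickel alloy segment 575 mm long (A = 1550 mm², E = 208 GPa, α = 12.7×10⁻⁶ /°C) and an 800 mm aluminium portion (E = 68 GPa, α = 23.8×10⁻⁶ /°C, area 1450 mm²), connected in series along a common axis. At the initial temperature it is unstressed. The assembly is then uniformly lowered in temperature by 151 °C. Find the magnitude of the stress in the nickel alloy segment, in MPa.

σ ≈ 259 MPa (tensile)

With the walls removed the bar would change length by δ_free = Σ αᵢΔT Lᵢ = 12.7×10⁻⁶×151×575 + 23.8×10⁻⁶×151×800 = 3.978 mm.
Since the ends are fixed, an axial force P builds up, equal in every segment, with P · Σ Lᵢ/(AᵢEᵢ) = δ_free.
Σ Lᵢ/(AᵢEᵢ) = 575/(1550×208×10³) + 800/(1450×68×10³) = 9.897×10⁻⁶ mm/N.
So P = 3.978 / 9.897×10⁻⁶ = 401.9 kN, tensile.
σ_{nickel alloy} = P / A = 401900 / 1550 = 259.3 MPa.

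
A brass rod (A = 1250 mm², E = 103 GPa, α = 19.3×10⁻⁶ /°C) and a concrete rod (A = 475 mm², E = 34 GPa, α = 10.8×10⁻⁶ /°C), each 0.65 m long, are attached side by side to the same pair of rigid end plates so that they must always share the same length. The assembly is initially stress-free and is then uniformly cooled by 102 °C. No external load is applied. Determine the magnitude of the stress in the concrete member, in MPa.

σ ≈ 26.2 MPa (compressive)

The brass has the larger α, so on cooling it would change length more than the concrete if both were free. The rigid plates force a common final length, so the brass is put into tension and the concrete into compression, with equal and opposite forces P (no external load).
Compatibility of the two members (thermal + elastic change equal): (α₁ − α₂)ΔT = P·[1/(A₁E₁) + 1/(A₂E₂)].
|α₁ − α₂|·ΔT = 8.5×10⁻⁶ × 102 = 0.000867.
1/(A₁E₁) + 1/(A₂E₂) = 1/(1250×103×10³) + 1/(475×34×10³) = 6.969×10⁻⁸ N⁻¹.
P = 0.000867 / 6.969×10⁻⁸ = 12440 N = 12.44 kN.
σ_{concrete} = P/A₂ = 12440/475 = 26.19 MPa, compressive.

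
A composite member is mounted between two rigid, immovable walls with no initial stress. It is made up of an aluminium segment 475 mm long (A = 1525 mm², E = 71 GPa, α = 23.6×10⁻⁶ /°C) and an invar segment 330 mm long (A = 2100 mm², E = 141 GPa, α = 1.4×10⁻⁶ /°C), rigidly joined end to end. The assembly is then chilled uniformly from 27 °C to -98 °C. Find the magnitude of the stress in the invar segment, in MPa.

Free thermal contraction of the whole bar: Σ αᵢΔT Lᵢ = 23.6×10⁻⁶×125×475 + 1.4×10⁻⁶×125×330 = 1.459 mm.
Since the ends are fixed, an axial force P builds up, equal in every segment, with P · Σ Lᵢ/(AᵢEᵢ) = δ_free.
The series flexibility is Σ Lᵢ/(AᵢEᵢ) = 475/(1525×71×10³) + 330/(2100×141×10³) = 5.501×10⁻⁶ mm/N.
P = 1.459 / 5.501×10⁻⁶ = 265200 N = 265.2 kN, tensile.
σ_{invar} = P / A = 265200 / 2100 = 126.3 MPa.

σ ≈ 126 MPa (tensile)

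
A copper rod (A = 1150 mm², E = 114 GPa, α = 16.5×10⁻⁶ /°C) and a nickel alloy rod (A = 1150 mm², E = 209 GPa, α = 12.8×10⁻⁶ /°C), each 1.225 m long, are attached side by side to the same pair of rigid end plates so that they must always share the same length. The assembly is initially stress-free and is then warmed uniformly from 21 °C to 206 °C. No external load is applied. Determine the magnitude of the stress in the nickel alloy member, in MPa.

σ ≈ 50.5 MPa (tensile)

Equilibrium of a rigid end plate with no external load gives equal and opposite internal forces ±P in the two members. Since α_{copper} > α_{nickel alloy}, heating drives the copper into compression and the nickel alloy into tension.
Compatibility of the two members (thermal + elastic change equal): (α₁ − α₂)ΔT = P·[1/(A₁E₁) + 1/(A₂E₂)].
|α₁ − α₂|·ΔT = 3.7×10⁻⁶ × 185 = 0.0006845.
1/(A₁E₁) + 1/(A₂E₂) = 1/(1150×114×10³) + 1/(1150×209×10³) = 1.179×10⁻⁸ N⁻¹.
P = 0.0006845 / 1.179×10⁻⁸ = 58070 N = 58.07 kN.
σ_{nickel alloy} = P/A₂ = 58070/1150 = 50.49 MPa, tensile.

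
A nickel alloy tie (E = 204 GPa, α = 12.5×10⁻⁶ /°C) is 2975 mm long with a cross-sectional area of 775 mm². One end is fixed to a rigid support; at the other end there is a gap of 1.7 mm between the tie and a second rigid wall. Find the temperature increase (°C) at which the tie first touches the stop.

The gap closes when αΔT L = 1.7 mm, since the tie is still unstressed at that instant.
ΔT = 1.7 / (12.5×10⁻⁶ × 2975) = 45.71 °C.

ΔT ≈ 45.7 °C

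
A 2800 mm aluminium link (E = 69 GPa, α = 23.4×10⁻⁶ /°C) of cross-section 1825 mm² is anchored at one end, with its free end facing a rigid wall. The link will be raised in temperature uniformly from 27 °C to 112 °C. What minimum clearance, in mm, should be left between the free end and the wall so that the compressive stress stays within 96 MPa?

Free expansion if unrestrained: δ_free = αΔT L = 23.4×10⁻⁶ × 85 × 2800 = 5.569 mm.
At the allowable stress the elastic shortening the wall may impose is σL/E = 96 × 2800 / (69×10³) = 3.896 mm.
The gap must absorb the remainder: g_min = 5.569 − 3.896 = 1.674 mm.

g ≈ 1.67 mm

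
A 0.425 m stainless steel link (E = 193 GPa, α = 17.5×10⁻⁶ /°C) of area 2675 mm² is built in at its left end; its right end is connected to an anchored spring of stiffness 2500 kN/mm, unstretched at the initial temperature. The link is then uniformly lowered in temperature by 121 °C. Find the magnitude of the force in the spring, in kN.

P ≈ 736 kN

Free thermal contraction: δ_free = αΔT L = 17.5×10⁻⁶ × 121 × 425 = 0.8999 mm.
With a force P in the spring, the elastic change of the link is PL/(AE) and that of the spring is P/k; compatibility requires their sum to equal δ_free.
P [ L/(AE) + 1/k ] = δ_free → P [ 425/(2675×193×10³) + 1/(2500×10³) ] = 0.8999.
P = 0.8999 / 1.223×10⁻⁶ = 735700 N.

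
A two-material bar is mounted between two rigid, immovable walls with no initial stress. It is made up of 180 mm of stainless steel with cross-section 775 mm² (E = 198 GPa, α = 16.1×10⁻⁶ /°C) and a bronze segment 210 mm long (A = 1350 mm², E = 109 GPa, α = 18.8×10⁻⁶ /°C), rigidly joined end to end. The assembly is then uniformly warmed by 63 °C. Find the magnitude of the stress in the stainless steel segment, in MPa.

With the walls removed the bar would change length by δ_free = Σ αᵢΔT Lᵢ = 16.1×10⁻⁶×63×180 + 18.8×10⁻⁶×63×210 = 0.4313 mm.
Since the ends are fixed, an axial force P builds up, equal in every segment, with P · Σ Lᵢ/(AᵢEᵢ) = δ_free.
The series flexibility is Σ Lᵢ/(AᵢEᵢ) = 180/(775×198×10³) + 210/(1350×109×10³) = 2.6×10⁻⁶ mm/N.
Hence P = δ_free / Σ(L/AE) = 0.4313/2.6×10⁻⁶ = 165.9 kN (compressive).
σ_{stainless steel} = P / A = 165900 / 775 = 214 MPa.

σ ≈ 214 MPa (compressive)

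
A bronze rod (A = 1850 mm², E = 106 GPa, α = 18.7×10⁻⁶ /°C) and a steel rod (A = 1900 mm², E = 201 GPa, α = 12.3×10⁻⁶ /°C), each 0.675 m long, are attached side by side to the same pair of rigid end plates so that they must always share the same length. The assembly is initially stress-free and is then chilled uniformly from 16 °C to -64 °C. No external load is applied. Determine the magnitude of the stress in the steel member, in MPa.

Both members must finish at the same length. With the larger α, the bronze tends to over-contract; the plates restrain it, putting the bronze in tension and the steel in compression. With no external load the two internal forces are equal and opposite, magnitude P.
Setting the final lengths equal and cancelling L: (α₁ − α₂)ΔT = P/(A₁E₁) + P/(A₂E₂).
|α₁ − α₂|·ΔT = 6.4×10⁻⁶ × 80 = 0.000512.
1/(A₁E₁) + 1/(A₂E₂) = 1/(1850×106×10³) + 1/(1900×201×10³) = 7.718×10⁻⁹ N⁻¹.
So P = 0.000512 / 7.718×10⁻⁹ = 66.34 kN.
σ_{steel} = P/A₂ = 66340/1900 = 34.92 MPa, compressive.

σ ≈ 34.9 MPa (compressive)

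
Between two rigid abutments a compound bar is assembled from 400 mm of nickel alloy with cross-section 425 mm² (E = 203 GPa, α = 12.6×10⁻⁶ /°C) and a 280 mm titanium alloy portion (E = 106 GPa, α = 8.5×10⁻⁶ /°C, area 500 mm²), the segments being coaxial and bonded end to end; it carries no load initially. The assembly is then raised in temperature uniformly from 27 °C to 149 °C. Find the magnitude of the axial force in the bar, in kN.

P ≈ 91.3 kN (compressive)

With the walls removed the bar would change length by δ_free = Σ αᵢΔT Lᵢ = 12.6×10⁻⁶×122×400 + 8.5×10⁻⁶×122×280 = 0.9052 mm.
The walls prevent any net length change, so an axial force P (same in every segment) develops. Compatibility: P · Σ Lᵢ/(AᵢEᵢ) = δ_free.
The series flexibility is Σ Lᵢ/(AᵢEᵢ) = 400/(425×203×10³) + 280/(500×106×10³) = 9.919×10⁻⁶ mm/N.
So P = 0.9052 / 9.919×10⁻⁶ = 91.26 kN, compressive.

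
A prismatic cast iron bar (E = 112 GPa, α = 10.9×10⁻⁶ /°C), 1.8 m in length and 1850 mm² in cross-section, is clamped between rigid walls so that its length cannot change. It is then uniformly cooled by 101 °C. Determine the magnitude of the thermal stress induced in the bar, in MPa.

σ ≈ 123 MPa (tensile)

With length fixed, the mechanical strain must cancel the thermal strain αΔT = 10.9×10⁻⁶ × 101 = 1100.9×10⁻⁶.
Hence σ = E·αΔT = 112×10³ × 1100.9×10⁻⁶ = 123.3 MPa, tensile.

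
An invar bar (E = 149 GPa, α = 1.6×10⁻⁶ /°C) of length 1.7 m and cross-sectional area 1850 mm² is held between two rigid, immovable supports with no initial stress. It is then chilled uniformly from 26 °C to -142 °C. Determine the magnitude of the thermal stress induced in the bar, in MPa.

σ ≈ 40.1 MPa (tensile)

With length fixed, the mechanical strain must cancel the thermal strain αΔT = 1.6×10⁻⁶ × 168 = 268.8×10⁻⁶.
Hence σ = E·αΔT = 149×10³ × 268.8×10⁻⁶ = 40.05 MPa, tensile.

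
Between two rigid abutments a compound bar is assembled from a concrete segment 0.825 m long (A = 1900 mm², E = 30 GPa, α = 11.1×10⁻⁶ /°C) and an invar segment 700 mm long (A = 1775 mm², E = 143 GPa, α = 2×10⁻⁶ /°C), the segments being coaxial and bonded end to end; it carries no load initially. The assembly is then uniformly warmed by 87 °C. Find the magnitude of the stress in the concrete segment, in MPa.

With the walls removed the bar would change length by δ_free = Σ αᵢΔT Lᵢ = 11.1×10⁻⁶×87×825 + 2×10⁻⁶×87×700 = 0.9185 mm.
The rigid supports impose zero overall length change; the single axial force P common to all segments must satisfy P Σ Lᵢ/(AᵢEᵢ) = δ_free.
Σ Lᵢ/(AᵢEᵢ) = 825/(1900×30×10³) + 700/(1775×143×10³) = 1.723×10⁻⁵ mm/N.
P = 0.9185 / 1.723×10⁻⁵ = 53300 N = 53.3 kN, compressive.
σ_{concrete} = P / A = 53300 / 1900 = 28.05 MPa.

σ ≈ 28.1 MPa (compressive)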